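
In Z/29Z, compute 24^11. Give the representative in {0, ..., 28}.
16

Use repeated squaring. Binary(11) = 1011. Walk through the bits of the exponent 11 left-to-right: at each bit after the leading one, square the running value, then multiply by 24 if the bit is 1 (always reducing mod 29):
  bit 1 = 1 (leading): start with 24.
  bit 2 = 0: square 24^2 = 576 ≡ 25 (mod 29).
  bit 3 = 1: square 25^2 = 625 ≡ 16; bit is 1, so multiply 16·24 = 384 ≡ 7 (mod 29).
  bit 4 = 1: square 7^2 = 49 ≡ 20; bit is 1, so multiply 20·24 = 480 ≡ 16 (mod 29).
Final value: 24^11 ≡ 16 (mod 29).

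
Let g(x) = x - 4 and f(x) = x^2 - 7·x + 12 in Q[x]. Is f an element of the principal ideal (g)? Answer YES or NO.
In Q[x] the ideal (g) consists of all multiples of g, so f ∈ (g) iff g | f, i.e. iff the remainder of f on division by g is 0. Divide f by g (g is monic, so eliminate the leading term of the running remainder at each step):
  leading term x^2: subtract (x)·g(x) = x^2 - 4·x, leaving 12 - 3·x
  leading term -3·x: subtract (-3)·g(x) = 12 - 3·x, leaving 0
The remainder is 0, so f(x) = g(x) · h(x) with h(x) = x - 3. Hence g | f, i.e. f ∈ (g).

Final answer: YES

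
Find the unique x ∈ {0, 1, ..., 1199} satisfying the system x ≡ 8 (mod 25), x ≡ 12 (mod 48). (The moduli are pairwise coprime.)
x ≡ 108 (mod 1200); the representative in [0, 1200) is 108

The moduli 25, 48 are pairwise coprime, so by the CRT there is a unique solution mod 25·48 = 1200.
Solve by successive substitution. Start with x ≡ 8 (mod 25).
  Combine with x ≡ 12 (mod 48): write x = 8 + 25·t and require 8 + 25·t ≡ 12 (mod 48), i.e. 25·t ≡ 12 − 8 ≡ 4 (mod 48). Since 25^(−1) ≡ 25 (mod 48), t ≡ 25·4 ≡ 4 (mod 48). So x ≡ 8 + 25·4 = 108 (mod 1200).
Unique solution in [0, 1200): x = 108.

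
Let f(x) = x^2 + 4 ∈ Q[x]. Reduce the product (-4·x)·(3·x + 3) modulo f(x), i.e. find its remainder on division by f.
a · b ≡ 48 - 12·x (mod f(x))

First multiply in Q[x] without reducing: a · b = -12·x^2 - 12·x. Now divide by f(x) = x^2 + 4, eliminating the leading term at each step:
  leading term -12·x^2: subtract (-12)·f(x) = -12·x^2 - 48, leaving 48 - 12·x
The degree is now < 2, so this is the remainder. Hence a · b ≡ 48 - 12·x in Q[x]/(f).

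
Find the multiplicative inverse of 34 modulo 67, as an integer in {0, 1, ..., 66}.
Apply the extended Euclidean algorithm to (67, 34), tracking rows (r, s, t) with s·67 + t·34 = r. Each division r_prev = q·r_cur + r_new produces the new row as (previous row) − q·(current row):
  row A: (67, 1, 0)   [1·67 + 0·34 = 67]
  row B: (34, 0, 1)   [0·67 + 1·34 = 34]
  67 = 1·34 + 33   → row C = row A − 1·row B = (33, 1, −1)   [check: 1·67 − 1·34 = 33]
  34 = 1·33 + 1   → row D = row B − 1·row C = (1, −1, 2)   [check: −1·67 + 2·34 = 1]
  33 = 33·1 + 0   → remainder 0, stop. gcd = 1 (last nonzero row D).
The gcd is 1, so 34 is invertible mod 67. The last nonzero row gives −1·67 + 2·34 = 1, so t = 2. So 34^(−1) ≡ 2 (mod 67). Verify: 34 · 2 = 68 ≡ 1 (mod 67). ✓

Final answer: 34^(−1) ≡ 2 (mod 67)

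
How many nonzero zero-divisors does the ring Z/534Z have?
Z/534Z has 357 nonzero zero-divisors

In Z/534Z each nonzero element is either a unit (gcd with 534 is 1) or a zero-divisor (gcd > 1). The number of units is φ(534): factorise 534 = 2 · 3 · 89, so φ(534) = (2 − 1) · (3 − 1) · (89 − 1) = 1 · 2 · 88 = 176. The nonzero elements number 534 − 1 = 533. Hence the nonzero zero-divisors number 533 − 176 = 357.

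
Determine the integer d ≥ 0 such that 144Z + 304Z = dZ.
In the PID Z, (a, b) is generated by gcd(a, b). Compute gcd(304, 144) with the extended Euclidean algorithm, tracking rows (r, s, t) with s·304 + t·144 = r:
  row A: (304, 1, 0)   [1·304 + 0·144 = 304]
  row B: (144, 0, 1)   [0·304 + 1·144 = 144]
  304 = 2·144 + 16   → row C = row A − 2·row B = (16, 1, −2)   [check: 1·304 − 2·144 = 16]
  144 = 9·16 + 0   → remainder 0, stop. gcd = 16 (last nonzero row C).
So gcd(144, 304) = 16, with Bézout identity 1·304 − 2·144 = 16. Containment (⊇): the Bézout identity exhibits 16 as an element of (144, 304), giving (16) ⊆ (144, 304). Containment (⊆): since 16 | 144 and 16 | 304 (144 = 16·9, 304 = 16·19), every Z-linear combination of 144 and 304 is divisible by 16, so (144, 304) ⊆ (16). Therefore (144, 304) = (16), d = 16.

Final answer: (144, 304) = (16); d = 16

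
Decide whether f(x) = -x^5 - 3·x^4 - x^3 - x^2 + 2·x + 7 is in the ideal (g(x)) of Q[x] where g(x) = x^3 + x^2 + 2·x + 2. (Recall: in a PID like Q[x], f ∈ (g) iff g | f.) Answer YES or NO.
In Q[x] the ideal (g) consists of all multiples of g, so f ∈ (g) iff g | f, i.e. iff the remainder of f on division by g is 0. Divide f by g (g is monic, so eliminate the leading term of the running remainder at each step):
  leading term -x^5: subtract (-x^2)·g(x) = -x^5 - x^4 - 2·x^3 - 2·x^2, leaving -2·x^4 + x^3 + x^2 + 2·x + 7
  leading term -2·x^4: subtract (-2·x)·g(x) = -2·x^4 - 2·x^3 - 4·x^2 - 4·x, leaving 3·x^3 + 5·x^2 + 6·x + 7
  leading term 3·x^3: subtract (3)·g(x) = 3·x^3 + 3·x^2 + 6·x + 6, leaving 2·x^2 + 1
The remainder r(x) = 2·x^2 + 1 ≠ 0 (and deg r < deg g), so g ∤ f, i.e. f ∉ (g).

Final answer: NO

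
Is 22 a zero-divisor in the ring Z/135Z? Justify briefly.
gcd(22, 135) = 1, so 22 is a unit in Z/135Z (it has a multiplicative inverse). A unit cannot be a zero-divisor: if 22·b ≡ 0 then multiplying both sides by 22^(−1) gives b ≡ 0. So 22 is not a zero-divisor.

Final answer: NO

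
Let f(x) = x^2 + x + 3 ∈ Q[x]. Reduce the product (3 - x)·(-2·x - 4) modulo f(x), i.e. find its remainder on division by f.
a · b ≡ -4·x - 18 (mod f(x))

First multiply in Q[x] without reducing: a · b = 2·x^2 - 2·x - 12. Now divide by f(x) = x^2 + x + 3, eliminating the leading term at each step:
  leading term 2·x^2: subtract (2)·f(x) = 2·x^2 + 2·x + 6, leaving -4·x - 18
The degree is now < 2, so this is the remainder. Hence a · b ≡ -4·x - 18 in Q[x]/(f).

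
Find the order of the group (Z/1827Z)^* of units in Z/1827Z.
|(Z/1827Z)^*| = 1008

(Z/1827Z)^* consists of the classes a with gcd(a, 1827) = 1, so its order is φ(1827). φ is multiplicative, with φ(p^e) = p^e − p^(e−1). Factorise 1827 = 3^2 · 7 · 29. Then
  φ(1827) = (3^2 − 3^1) · (7 − 1) · (29 − 1) = 6 · 6 · 28 = 1008.
Thus |(Z/1827Z)^*| = 1008.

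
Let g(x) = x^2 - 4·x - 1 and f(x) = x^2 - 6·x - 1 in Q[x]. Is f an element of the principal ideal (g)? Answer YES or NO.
In Q[x] the ideal (g) consists of all multiples of g, so f ∈ (g) iff g | f, i.e. iff the remainder of f on division by g is 0. Divide f by g (g is monic, so eliminate the leading term of the running remainder at each step):
  leading term x^2: subtract (1)·g(x) = x^2 - 4·x - 1, leaving -2·x
The remainder r(x) = -2·x ≠ 0 (and deg r < deg g), so g ∤ f, i.e. f ∉ (g).

Final answer: NO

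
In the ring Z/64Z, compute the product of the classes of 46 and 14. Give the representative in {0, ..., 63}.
Both factors are already reduced mod 64. 46 · 14 = 644. Dividing by 64: 644 = 10·64 + 4. So (46 · 14) mod 64 = 4.

Final answer: 4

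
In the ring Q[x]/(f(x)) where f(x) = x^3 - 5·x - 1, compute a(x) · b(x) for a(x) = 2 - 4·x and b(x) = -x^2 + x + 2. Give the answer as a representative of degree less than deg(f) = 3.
a · b ≡ -6·x^2 + 14·x + 8 (mod f(x))

First multiply in Q[x] without reducing: a · b = 4·x^3 - 6·x^2 - 6·x + 4. Now divide by f(x) = x^3 - 5·x - 1, eliminating the leading term at each step:
  leading term 4·x^3: subtract (4)·f(x) = 4·x^3 - 20·x - 4, leaving -6·x^2 + 14·x + 8
The degree is now < 3, so this is the remainder. Hence a · b ≡ -6·x^2 + 14·x + 8 in Q[x]/(f).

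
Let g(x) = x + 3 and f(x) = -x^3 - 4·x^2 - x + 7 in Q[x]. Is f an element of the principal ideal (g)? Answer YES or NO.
NO

In Q[x] the ideal (g) consists of all multiples of g, so f ∈ (g) iff g | f, i.e. iff the remainder of f on division by g is 0. Divide f by g (g is monic, so eliminate the leading term of the running remainder at each step):
  leading term -x^3: subtract (-x^2)·g(x) = -x^3 - 3·x^2, leaving -x^2 - x + 7
  leading term -x^2: subtract (-x)·g(x) = -x^2 - 3·x, leaving 2·x + 7
  leading term 2·x: subtract (2)·g(x) = 2·x + 6, leaving 1
The remainder r(x) = 1 ≠ 0 (and deg r < deg g), so g ∤ f, i.e. f ∉ (g).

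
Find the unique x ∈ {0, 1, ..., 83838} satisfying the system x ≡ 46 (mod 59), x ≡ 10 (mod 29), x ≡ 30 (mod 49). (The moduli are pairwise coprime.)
The moduli 59, 29, 49 are pairwise coprime, so by the CRT there is a unique solution mod 59·29·49 = 83839.
Solve by successive substitution. Start with x ≡ 46 (mod 59).
  Combine with x ≡ 10 (mod 29): write x = 46 + 59·t and require 46 + 59·t ≡ 10 (mod 29), i.e. 59·t ≡ 10 − 46 ≡ 22 (mod 29). Since 59^(−1) ≡ 1 (mod 29) (59 ≡ 1 (mod 29)), t ≡ 1·22 ≡ 22 (mod 29). So x ≡ 46 + 59·22 = 1344 (mod 1711).
  Combine with x ≡ 30 (mod 49): write x = 1344 + 1711·t and require 1344 + 1711·t ≡ 30 (mod 49), i.e. 1711·t ≡ 30 − 1344 ≡ 9 (mod 49). Since 1711^(−1) ≡ 12 (mod 49) (1711 ≡ 45 (mod 49)), t ≡ 12·9 ≡ 10 (mod 49). So x ≡ 1344 + 1711·10 = 18454 (mod 83839).
Unique solution in [0, 83839): x = 18454.

Final answer: x ≡ 18454 (mod 83839); the representative in [0, 83839) is 18454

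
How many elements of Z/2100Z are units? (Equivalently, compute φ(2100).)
An element a ∈ Z/2100Z is a unit iff gcd(a, 2100) = 1, so the number of units is φ(2100). φ is multiplicative, with φ(p^e) = p^e − p^(e−1). Factorise 2100 = 2^2 · 3 · 5^2 · 7. Then
  φ(2100) = (2^2 − 2^1) · (3 − 1) · (5^2 − 5^1) · (7 − 1) = 2 · 2 · 20 · 6 = 480.

Final answer: Z/2100Z has φ(2100) = 480 units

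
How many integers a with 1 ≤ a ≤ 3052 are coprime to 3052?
The number of a ∈ {1, ..., 3052} with gcd(a, 3052) = 1 is by definition Euler's totient φ(3052). φ is multiplicative, with φ(p^e) = p^e − p^(e−1). Factorise 3052 = 2^2 · 7 · 109. Then
  φ(3052) = (2^2 − 2^1) · (7 − 1) · (109 − 1) = 2 · 6 · 108 = 1296.
So there are 1296 such integers.

Final answer: 1296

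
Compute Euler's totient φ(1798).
φ is multiplicative, with φ(p^e) = p^e − p^(e−1). Factorise 1798 = 2 · 29 · 31. Then
  φ(1798) = (2 − 1) · (29 − 1) · (31 − 1) = 1 · 28 · 30 = 840.

Final answer: φ(1798) = 840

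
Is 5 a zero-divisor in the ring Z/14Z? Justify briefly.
NO

gcd(5, 14) = 1, so 5 is a unit in Z/14Z (it has a multiplicative inverse). A unit cannot be a zero-divisor: if 5·b ≡ 0 then multiplying both sides by 5^(−1) gives b ≡ 0. So 5 is not a zero-divisor.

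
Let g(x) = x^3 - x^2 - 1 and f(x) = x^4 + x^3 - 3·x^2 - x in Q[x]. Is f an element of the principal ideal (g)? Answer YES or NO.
In Q[x] the ideal (g) consists of all multiples of g, so f ∈ (g) iff g | f, i.e. iff the remainder of f on division by g is 0. Divide f by g (g is monic, so eliminate the leading term of the running remainder at each step):
  leading term x^4: subtract (x)·g(x) = x^4 - x^3 - x, leaving 2·x^3 - 3·x^2
  leading term 2·x^3: subtract (2)·g(x) = 2·x^3 - 2·x^2 - 2, leaving 2 - x^2
The remainder r(x) = 2 - x^2 ≠ 0 (and deg r < deg g), so g ∤ f, i.e. f ∉ (g).

Final answer: NO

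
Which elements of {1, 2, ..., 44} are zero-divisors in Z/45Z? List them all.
nonzero zero-divisors of Z/45Z = {3, 5, 6, 9, 10, 12, 15, 18, 20, 21, 24, 25, 27, 30, 33, 35, 36, 39, 40, 42}

An element a ∈ Z/45Z (with a ≠ 0) is a zero-divisor iff gcd(a, 45) > 1 (because a is a unit precisely when gcd(a, n) = 1, and in Z/nZ every nonzero, non-unit element is a zero-divisor). Scan a = 1, ..., 44 and keep those with gcd(a, 45) > 1:
  gcd(3, 45) = 3, gcd(5, 45) = 5, gcd(6, 45) = 3, gcd(9, 45) = 9, gcd(10, 45) = 5, gcd(12, 45) = 3, gcd(15, 45) = 15, gcd(18, 45) = 9, gcd(20, 45) = 5, gcd(21, 45) = 3, gcd(24, 45) = 3, gcd(25, 45) = 5, gcd(27, 45) = 9, gcd(30, 45) = 15, gcd(33, 45) = 3, gcd(35, 45) = 5, gcd(36, 45) = 9, gcd(39, 45) = 3, gcd(40, 45) = 5, gcd(42, 45) = 3.
All other a ∈ {1, ..., 44} have gcd(a, 45) = 1 and are units. So the nonzero zero-divisors are exactly the 20 values of a appearing in this scan.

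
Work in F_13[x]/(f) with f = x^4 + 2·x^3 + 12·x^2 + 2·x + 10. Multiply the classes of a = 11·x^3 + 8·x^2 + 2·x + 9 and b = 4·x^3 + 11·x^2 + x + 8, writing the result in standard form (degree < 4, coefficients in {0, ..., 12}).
a · b ≡ 11·x^3 + 6·x^2 + 9·x + 5 (mod f(x))

Multiply as integer polynomials: a · b = 44·x^6 + 153·x^5 + 107·x^4 + 154·x^3 + 165·x^2 + 25·x + 72. Reducing coefficients mod 13: a · b ≡ 5·x^6 + 10·x^5 + 3·x^4 + 11·x^3 + 9·x^2 + 12·x + 7. Now divide by f(x) = x^4 + 2·x^3 + 12·x^2 + 2·x + 10 in F_13[x], eliminating the leading term at each step:
  leading term 5·x^6: subtract (5·x^2)·f(x) = 5·x^6 + 10·x^5 + 8·x^4 + 10·x^3 + 11·x^2, leaving 8·x^4 + x^3 + 11·x^2 + 12·x + 7 (coefficients mod 13)
  leading term 8·x^4: subtract (8)·f(x) = 8·x^4 + 3·x^3 + 5·x^2 + 3·x + 2, leaving 11·x^3 + 6·x^2 + 9·x + 5 (coefficients mod 13)
The degree is now < 4, so this is the remainder. Hence a · b ≡ 11·x^3 + 6·x^2 + 9·x + 5 in F_13[x]/(f).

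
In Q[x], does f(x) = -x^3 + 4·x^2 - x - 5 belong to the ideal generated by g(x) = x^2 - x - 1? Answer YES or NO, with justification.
In Q[x] the ideal (g) consists of all multiples of g, so f ∈ (g) iff g | f, i.e. iff the remainder of f on division by g is 0. Divide f by g (g is monic, so eliminate the leading term of the running remainder at each step):
  leading term -x^3: subtract (-x)·g(x) = -x^3 + x^2 + x, leaving 3·x^2 - 2·x - 5
  leading term 3·x^2: subtract (3)·g(x) = 3·x^2 - 3·x - 3, leaving x - 2
The remainder r(x) = x - 2 ≠ 0 (and deg r < deg g), so g ∤ f, i.e. f ∉ (g).

Final answer: NO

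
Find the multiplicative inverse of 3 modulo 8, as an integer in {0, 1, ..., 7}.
Apply the extended Euclidean algorithm to (8, 3), tracking rows (r, s, t) with s·8 + t·3 = r. Each division r_prev = q·r_cur + r_new produces the new row as (previous row) − q·(current row):
  row A: (8, 1, 0)   [1·8 + 0·3 = 8]
  row B: (3, 0, 1)   [0·8 + 1·3 = 3]
  8 = 2·3 + 2   → row C = row A − 2·row B = (2, 1, −2)   [check: 1·8 − 2·3 = 2]
  3 = 1·2 + 1   → row D = row B − 1·row C = (1, −1, 3)   [check: −1·8 + 3·3 = 1]
  2 = 2·1 + 0   → remainder 0, stop. gcd = 1 (last nonzero row D).
The gcd is 1, so 3 is invertible mod 8. The last nonzero row gives −1·8 + 3·3 = 1, so t = 3. So 3^(−1) ≡ 3 (mod 8). Verify: 3 · 3 = 9 ≡ 1 (mod 8). ✓

Final answer: 3^(−1) ≡ 3 (mod 8)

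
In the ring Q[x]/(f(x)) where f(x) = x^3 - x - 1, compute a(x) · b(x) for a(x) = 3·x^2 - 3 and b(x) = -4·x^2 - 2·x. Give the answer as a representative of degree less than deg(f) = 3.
First multiply in Q[x] without reducing: a · b = -12·x^4 - 6·x^3 + 12·x^2 + 6·x. Now divide by f(x) = x^3 - x - 1, eliminating the leading term at each step:
  leading term -12·x^4: subtract (-12·x)·f(x) = -12·x^4 + 12·x^2 + 12·x, leaving -6·x^3 - 6·x
  leading term -6·x^3: subtract (-6)·f(x) = -6·x^3 + 6·x + 6, leaving -12·x - 6
The degree is now < 3, so this is the remainder. Hence a · b ≡ -12·x - 6 in Q[x]/(f).

Final answer: a · b ≡ -12·x - 6 (mod f(x))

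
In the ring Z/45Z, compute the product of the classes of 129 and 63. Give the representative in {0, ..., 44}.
Reduce the factors first: 129 ≡ 39, 63 ≡ 18 (mod 45), so 129 · 63 ≡ 39 · 18 (mod 45). 39 · 18 = 702. Dividing by 45: 702 = 15·45 + 27. So (129 · 63) mod 45 = 27.

Final answer: 27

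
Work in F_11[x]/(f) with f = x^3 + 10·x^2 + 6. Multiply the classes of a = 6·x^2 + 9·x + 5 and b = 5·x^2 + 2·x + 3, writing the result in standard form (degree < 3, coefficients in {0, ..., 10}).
a · b ≡ 5·x^2 + 10 (mod f(x))

Multiply as integer polynomials: a · b = 30·x^4 + 57·x^3 + 61·x^2 + 37·x + 15. Reducing coefficients mod 11: a · b ≡ 8·x^4 + 2·x^3 + 6·x^2 + 4·x + 4. Now divide by f(x) = x^3 + 10·x^2 + 6 in F_11[x], eliminating the leading term at each step:
  leading term 8·x^4: subtract (8·x)·f(x) = 8·x^4 + 3·x^3 + 4·x, leaving 10·x^3 + 6·x^2 + 4 (coefficients mod 11)
  leading term 10·x^3: subtract (10)·f(x) = 10·x^3 + x^2 + 5, leaving 5·x^2 + 10 (coefficients mod 11)
The degree is now < 3, so this is the remainder. Hence a · b ≡ 5·x^2 + 10 in F_11[x]/(f).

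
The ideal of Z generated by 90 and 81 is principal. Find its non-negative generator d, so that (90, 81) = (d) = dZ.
In the PID Z, (a, b) is generated by gcd(a, b). Compute gcd(90, 81) with the extended Euclidean algorithm, tracking rows (r, s, t) with s·90 + t·81 = r:
  row A: (90, 1, 0)   [1·90 + 0·81 = 90]
  row B: (81, 0, 1)   [0·90 + 1·81 = 81]
  90 = 1·81 + 9   → row C = row A − 1·row B = (9, 1, −1)   [check: 1·90 − 1·81 = 9]
  81 = 9·9 + 0   → remainder 0, stop. gcd = 9 (last nonzero row C).
So gcd(90, 81) = 9, with Bézout identity 1·90 − 1·81 = 9. Containment (⊇): the Bézout identity exhibits 9 as an element of (90, 81), giving (9) ⊆ (90, 81). Containment (⊆): since 9 | 90 and 9 | 81 (90 = 9·10, 81 = 9·9), every Z-linear combination of 90 and 81 is divisible by 9, so (90, 81) ⊆ (9). Therefore (90, 81) = (9), d = 9.

Final answer: (90, 81) = (9); d = 9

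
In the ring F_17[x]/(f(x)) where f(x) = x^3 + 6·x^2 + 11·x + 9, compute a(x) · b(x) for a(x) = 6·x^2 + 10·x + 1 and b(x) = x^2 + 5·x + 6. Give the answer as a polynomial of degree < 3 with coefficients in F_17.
Multiply as integer polynomials: a · b = 6·x^4 + 40·x^3 + 87·x^2 + 65·x + 6. Reducing coefficients mod 17: a · b ≡ 6·x^4 + 6·x^3 + 2·x^2 + 14·x + 6. Now divide by f(x) = x^3 + 6·x^2 + 11·x + 9 in F_17[x], eliminating the leading term at each step:
  leading term 6·x^4: subtract (6·x)·f(x) = 6·x^4 + 2·x^3 + 15·x^2 + 3·x, leaving 4·x^3 + 4·x^2 + 11·x + 6 (coefficients mod 17)
  leading term 4·x^3: subtract (4)·f(x) = 4·x^3 + 7·x^2 + 10·x + 2, leaving 14·x^2 + x + 4 (coefficients mod 17)
The degree is now < 3, so this is the remainder. Hence a · b ≡ 14·x^2 + x + 4 in F_17[x]/(f).

Final answer: a · b ≡ 14·x^2 + x + 4 (mod f(x))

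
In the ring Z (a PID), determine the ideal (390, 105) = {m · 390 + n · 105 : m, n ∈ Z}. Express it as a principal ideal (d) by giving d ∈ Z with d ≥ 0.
(390, 105) = (15); d = 15

In the PID Z, (a, b) is generated by gcd(a, b). Compute gcd(390, 105) with the extended Euclidean algorithm, tracking rows (r, s, t) with s·390 + t·105 = r:
  row A: (390, 1, 0)   [1·390 + 0·105 = 390]
  row B: (105, 0, 1)   [0·390 + 1·105 = 105]
  390 = 3·105 + 75   → row C = row A − 3·row B = (75, 1, −3)   [check: 1·390 − 3·105 = 75]
  105 = 1·75 + 30   → row D = row B − 1·row C = (30, −1, 4)   [check: −1·390 + 4·105 = 30]
  75 = 2·30 + 15   → row E = row C − 2·row D = (15, 3, −11)   [check: 3·390 − 11·105 = 15]
  30 = 2·15 + 0   → remainder 0, stop. gcd = 15 (last nonzero row E).
So gcd(390, 105) = 15, with Bézout identity 3·390 − 11·105 = 15. Containment (⊇): the Bézout identity exhibits 15 as an element of (390, 105), giving (15) ⊆ (390, 105). Containment (⊆): since 15 | 390 and 15 | 105 (390 = 15·26, 105 = 15·7), every Z-linear combination of 390 and 105 is divisible by 15, so (390, 105) ⊆ (15). Therefore (390, 105) = (15), d = 15.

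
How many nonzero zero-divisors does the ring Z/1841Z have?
Z/1841Z has 268 nonzero zero-divisors

In Z/1841Z each nonzero element is either a unit (gcd with 1841 is 1) or a zero-divisor (gcd > 1). The number of units is φ(1841): factorise 1841 = 7 · 263, so φ(1841) = (7 − 1) · (263 − 1) = 6 · 262 = 1572. The nonzero elements number 1841 − 1 = 1840. Hence the nonzero zero-divisors number 1840 − 1572 = 268.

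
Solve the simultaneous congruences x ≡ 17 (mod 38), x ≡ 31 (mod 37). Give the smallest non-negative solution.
x ≡ 549 (mod 1406); the representative in [0, 1406) is 549

The moduli 38, 37 are pairwise coprime, so by the CRT there is a unique solution mod 38·37 = 1406.
Solve by successive substitution. Start with x ≡ 17 (mod 38).
  Combine with x ≡ 31 (mod 37): write x = 17 + 38·t and require 17 + 38·t ≡ 31 (mod 37), i.e. 38·t ≡ 31 − 17 ≡ 14 (mod 37). Since 38^(−1) ≡ 1 (mod 37) (38 ≡ 1 (mod 37)), t ≡ 1·14 ≡ 14 (mod 37). So x ≡ 17 + 38·14 = 549 (mod 1406).
Unique solution in [0, 1406): x = 549.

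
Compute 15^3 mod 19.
12

Use repeated squaring. Binary(3) = 11. Walk through the bits of the exponent 3 left-to-right: at each bit after the leading one, square the running value, then multiply by 15 if the bit is 1 (always reducing mod 19):
  bit 1 = 1 (leading): start with 15.
  bit 2 = 1: square 15^2 = 225 ≡ 16; bit is 1, so multiply 16·15 = 240 ≡ 12 (mod 19).
Final value: 15^3 ≡ 12 (mod 19).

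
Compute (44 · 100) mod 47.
Reduce the factors first: 100 ≡ 6 (mod 47), so 44 · 100 ≡ 44 · 6 (mod 47). 44 · 6 = 264. Dividing by 47: 264 = 5·47 + 29. So (44 · 100) mod 47 = 29.

Final answer: 29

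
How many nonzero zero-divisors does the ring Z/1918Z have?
Z/1918Z has 1101 nonzero zero-divisors

In Z/1918Z each nonzero element is either a unit (gcd with 1918 is 1) or a zero-divisor (gcd > 1). The number of units is φ(1918): factorise 1918 = 2 · 7 · 137, so φ(1918) = (2 − 1) · (7 − 1) · (137 − 1) = 1 · 6 · 136 = 816. The nonzero elements number 1918 − 1 = 1917. Hence the nonzero zero-divisors number 1917 − 816 = 1101.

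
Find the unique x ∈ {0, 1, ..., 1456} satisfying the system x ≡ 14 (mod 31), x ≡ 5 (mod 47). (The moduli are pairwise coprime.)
The moduli 31, 47 are pairwise coprime, so by the CRT there is a unique solution mod 31·47 = 1457.
Solve by successive substitution. Start with x ≡ 14 (mod 31).
  Combine with x ≡ 5 (mod 47): write x = 14 + 31·t and require 14 + 31·t ≡ 5 (mod 47), i.e. 31·t ≡ 5 − 14 ≡ 38 (mod 47). Since 31^(−1) ≡ 44 (mod 47), t ≡ 44·38 ≡ 27 (mod 47). So x ≡ 14 + 31·27 = 851 (mod 1457).
Unique solution in [0, 1457): x = 851.

Final answer: x ≡ 851 (mod 1457); the representative in [0, 1457) is 851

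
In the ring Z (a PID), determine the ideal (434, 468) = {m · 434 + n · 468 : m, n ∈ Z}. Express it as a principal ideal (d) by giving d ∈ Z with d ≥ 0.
(434, 468) = (2); d = 2

In the PID Z, (a, b) is generated by gcd(a, b). Compute gcd(468, 434) with the extended Euclidean algorithm, tracking rows (r, s, t) with s·468 + t·434 = r:
  row A: (468, 1, 0)   [1·468 + 0·434 = 468]
  row B: (434, 0, 1)   [0·468 + 1·434 = 434]
  468 = 1·434 + 34   → row C = row A − 1·row B = (34, 1, −1)   [check: 1·468 − 1·434 = 34]
  434 = 12·34 + 26   → row D = row B − 12·row C = (26, −12, 13)   [check: −12·468 + 13·434 = 26]
  34 = 1·26 + 8   → row E = row C − 1·row D = (8, 13, −14)   [check: 13·468 − 14·434 = 8]
  26 = 3·8 + 2   → row F = row D − 3·row E = (2, −51, 55)   [check: −51·468 + 55·434 = 2]
  8 = 4·2 + 0   → remainder 0, stop. gcd = 2 (last nonzero row F).
So gcd(434, 468) = 2, with Bézout identity −51·468 + 55·434 = 2. Containment (⊇): the Bézout identity exhibits 2 as an element of (434, 468), giving (2) ⊆ (434, 468). Containment (⊆): since 2 | 434 and 2 | 468 (434 = 2·217, 468 = 2·234), every Z-linear combination of 434 and 468 is divisible by 2, so (434, 468) ⊆ (2). Therefore (434, 468) = (2), d = 2.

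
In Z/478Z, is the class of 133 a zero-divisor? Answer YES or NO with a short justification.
gcd(133, 478) = 1, so 133 is a unit in Z/478Z (it has a multiplicative inverse). A unit cannot be a zero-divisor: if 133·b ≡ 0 then multiplying both sides by 133^(−1) gives b ≡ 0. So 133 is not a zero-divisor.

Final answer: NO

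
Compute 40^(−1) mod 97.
40^(−1) ≡ 17 (mod 97)

Apply the extended Euclidean algorithm to (97, 40), tracking rows (r, s, t) with s·97 + t·40 = r. Each division r_prev = q·r_cur + r_new produces the new row as (previous row) − q·(current row):
  row A: (97, 1, 0)   [1·97 + 0·40 = 97]
  row B: (40, 0, 1)   [0·97 + 1·40 = 40]
  97 = 2·40 + 17   → row C = row A − 2·row B = (17, 1, −2)   [check: 1·97 − 2·40 = 17]
  40 = 2·17 + 6   → row D = row B − 2·row C = (6, −2, 5)   [check: −2·97 + 5·40 = 6]
  17 = 2·6 + 5   → row E = row C − 2·row D = (5, 5, −12)   [check: 5·97 − 12·40 = 5]
  6 = 1·5 + 1   → row F = row D − 1·row E = (1, −7, 17)   [check: −7·97 + 17·40 = 1]
  5 = 5·1 + 0   → remainder 0, stop. gcd = 1 (last nonzero row F).
The gcd is 1, so 40 is invertible mod 97. The last nonzero row gives −7·97 + 17·40 = 1, so t = 17. So 40^(−1) ≡ 17 (mod 97). Verify: 40 · 17 = 680 ≡ 1 (mod 97). ✓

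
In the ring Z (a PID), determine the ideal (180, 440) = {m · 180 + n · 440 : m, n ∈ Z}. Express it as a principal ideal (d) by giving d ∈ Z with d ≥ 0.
In the PID Z, (a, b) is generated by gcd(a, b). Compute gcd(440, 180) with the extended Euclidean algorithm, tracking rows (r, s, t) with s·440 + t·180 = r:
  row A: (440, 1, 0)   [1·440 + 0·180 = 440]
  row B: (180, 0, 1)   [0·440 + 1·180 = 180]
  440 = 2·180 + 80   → row C = row A − 2·row B = (80, 1, −2)   [check: 1·440 − 2·180 = 80]
  180 = 2·80 + 20   → row D = row B − 2·row C = (20, −2, 5)   [check: −2·440 + 5·180 = 20]
  80 = 4·20 + 0   → remainder 0, stop. gcd = 20 (last nonzero row D).
So gcd(180, 440) = 20, with Bézout identity −2·440 + 5·180 = 20. Containment (⊇): the Bézout identity exhibits 20 as an element of (180, 440), giving (20) ⊆ (180, 440). Containment (⊆): since 20 | 180 and 20 | 440 (180 = 20·9, 440 = 20·22), every Z-linear combination of 180 and 440 is divisible by 20, so (180, 440) ⊆ (20). Therefore (180, 440) = (20), d = 20.

Final answer: (180, 440) = (20); d = 20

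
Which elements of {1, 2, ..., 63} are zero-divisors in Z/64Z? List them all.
nonzero zero-divisors of Z/64Z = {2, 4, 6, 8, 10, 12, 14, 16, 18, 20, 22, 24, 26, 28, 30, 32, 34, 36, 38, 40, 42, 44, 46, 48, 50, 52, 54, 56, 58, 60, 62}

An element a ∈ Z/64Z (with a ≠ 0) is a zero-divisor iff gcd(a, 64) > 1 (because a is a unit precisely when gcd(a, n) = 1, and in Z/nZ every nonzero, non-unit element is a zero-divisor). Scan a = 1, ..., 63 and keep those with gcd(a, 64) > 1:
  gcd(2, 64) = 2, gcd(4, 64) = 4, gcd(6, 64) = 2, gcd(8, 64) = 8, gcd(10, 64) = 2, gcd(12, 64) = 4, gcd(14, 64) = 2, gcd(16, 64) = 16, gcd(18, 64) = 2, gcd(20, 64) = 4, gcd(22, 64) = 2, gcd(24, 64) = 8, gcd(26, 64) = 2, gcd(28, 64) = 4, gcd(30, 64) = 2, gcd(32, 64) = 32, gcd(34, 64) = 2, gcd(36, 64) = 4, gcd(38, 64) = 2, gcd(40, 64) = 8, gcd(42, 64) = 2, gcd(44, 64) = 4, gcd(46, 64) = 2, gcd(48, 64) = 16, gcd(50, 64) = 2, gcd(52, 64) = 4, gcd(54, 64) = 2, gcd(56, 64) = 8, gcd(58, 64) = 2, gcd(60, 64) = 4, gcd(62, 64) = 2.
All other a ∈ {1, ..., 63} have gcd(a, 64) = 1 and are units. So the nonzero zero-divisors are exactly the 31 values of a appearing in this scan.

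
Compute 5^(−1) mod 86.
5^(−1) ≡ 69 (mod 86)

Apply the extended Euclidean algorithm to (86, 5), tracking rows (r, s, t) with s·86 + t·5 = r. Each division r_prev = q·r_cur + r_new produces the new row as (previous row) − q·(current row):
  row A: (86, 1, 0)   [1·86 + 0·5 = 86]
  row B: (5, 0, 1)   [0·86 + 1·5 = 5]
  86 = 17·5 + 1   → row C = row A − 17·row B = (1, 1, −17)   [check: 1·86 − 17·5 = 1]
  5 = 5·1 + 0   → remainder 0, stop. gcd = 1 (last nonzero row C).
The gcd is 1, so 5 is invertible mod 86. The last nonzero row gives 1·86 − 17·5 = 1, so t = −17. So 5^(−1) ≡ −17 ≡ 69 (mod 86). Verify: 5 · 69 = 345 ≡ 1 (mod 86). ✓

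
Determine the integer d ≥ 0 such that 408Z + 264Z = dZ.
In the PID Z, (a, b) is generated by gcd(a, b). Compute gcd(408, 264) with the extended Euclidean algorithm, tracking rows (r, s, t) with s·408 + t·264 = r:
  row A: (408, 1, 0)   [1·408 + 0·264 = 408]
  row B: (264, 0, 1)   [0·408 + 1·264 = 264]
  408 = 1·264 + 144   → row C = row A − 1·row B = (144, 1, −1)   [check: 1·408 − 1·264 = 144]
  264 = 1·144 + 120   → row D = row B − 1·row C = (120, −1, 2)   [check: −1·408 + 2·264 = 120]
  144 = 1·120 + 24   → row E = row C − 1·row D = (24, 2, −3)   [check: 2·408 − 3·264 = 24]
  120 = 5·24 + 0   → remainder 0, stop. gcd = 24 (last nonzero row E).
So gcd(408, 264) = 24, with Bézout identity 2·408 − 3·264 = 24. Containment (⊇): the Bézout identity exhibits 24 as an element of (408, 264), giving (24) ⊆ (408, 264). Containment (⊆): since 24 | 408 and 24 | 264 (408 = 24·17, 264 = 24·11), every Z-linear combination of 408 and 264 is divisible by 24, so (408, 264) ⊆ (24). Therefore (408, 264) = (24), d = 24.

Final answer: (408, 264) = (24); d = 24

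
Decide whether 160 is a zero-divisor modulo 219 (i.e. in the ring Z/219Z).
gcd(160, 219) = 1, so 160 is a unit in Z/219Z (it has a multiplicative inverse). A unit cannot be a zero-divisor: if 160·b ≡ 0 then multiplying both sides by 160^(−1) gives b ≡ 0. So 160 is not a zero-divisor.

Final answer: NO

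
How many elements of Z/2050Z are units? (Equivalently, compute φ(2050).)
Z/2050Z has φ(2050) = 800 units

An element a ∈ Z/2050Z is a unit iff gcd(a, 2050) = 1, so the number of units is φ(2050). φ is multiplicative, with φ(p^e) = p^e − p^(e−1). Factorise 2050 = 2 · 5^2 · 41. Then
  φ(2050) = (2 − 1) · (5^2 − 5^1) · (41 − 1) = 1 · 20 · 40 = 800.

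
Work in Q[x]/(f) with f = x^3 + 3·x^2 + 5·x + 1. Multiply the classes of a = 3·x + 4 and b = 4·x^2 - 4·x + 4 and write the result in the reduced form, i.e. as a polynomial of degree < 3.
First multiply in Q[x] without reducing: a · b = 12·x^3 + 4·x^2 - 4·x + 16. Now divide by f(x) = x^3 + 3·x^2 + 5·x + 1, eliminating the leading term at each step:
  leading term 12·x^3: subtract (12)·f(x) = 12·x^3 + 36·x^2 + 60·x + 12, leaving -32·x^2 - 64·x + 4
The degree is now < 3, so this is the remainder. Hence a · b ≡ -32·x^2 - 64·x + 4 in Q[x]/(f).

Final answer: a · b ≡ -32·x^2 - 64·x + 4 (mod f(x))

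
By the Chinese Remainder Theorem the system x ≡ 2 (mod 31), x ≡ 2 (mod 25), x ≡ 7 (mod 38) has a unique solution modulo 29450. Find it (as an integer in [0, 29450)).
The moduli 31, 25, 38 are pairwise coprime, so by the CRT there is a unique solution mod 31·25·38 = 29450.
Solve by successive substitution. Start with x ≡ 2 (mod 31).
  Combine with x ≡ 2 (mod 25): write x = 2 + 31·t and require 2 + 31·t ≡ 2 (mod 25), i.e. 31·t ≡ 2 − 2 ≡ 0 (mod 25). Since 31^(−1) ≡ 21 (mod 25) (31 ≡ 6 (mod 25)), t ≡ 21·0 ≡ 0 (mod 25). So x ≡ 2 + 31·0 = 2 (mod 775).
  Combine with x ≡ 7 (mod 38): write x = 2 + 775·t and require 2 + 775·t ≡ 7 (mod 38), i.e. 775·t ≡ 7 − 2 ≡ 5 (mod 38). Since 775^(−1) ≡ 33 (mod 38) (775 ≡ 15 (mod 38)), t ≡ 33·5 ≡ 13 (mod 38). So x ≡ 2 + 775·13 = 10077 (mod 29450).
Unique solution in [0, 29450): x = 10077.

Final answer: x ≡ 10077 (mod 29450); the representative in [0, 29450) is 10077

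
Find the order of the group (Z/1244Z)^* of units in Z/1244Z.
|(Z/1244Z)^*| = 620

(Z/1244Z)^* consists of the classes a with gcd(a, 1244) = 1, so its order is φ(1244). φ is multiplicative, with φ(p^e) = p^e − p^(e−1). Factorise 1244 = 2^2 · 311. Then
  φ(1244) = (2^2 − 2^1) · (311 − 1) = 2 · 310 = 620.
Thus |(Z/1244Z)^*| = 620.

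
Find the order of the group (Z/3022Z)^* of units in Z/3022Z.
|(Z/3022Z)^*| = 1510

(Z/3022Z)^* consists of the classes a with gcd(a, 3022) = 1, so its order is φ(3022). φ is multiplicative, with φ(p^e) = p^e − p^(e−1). Factorise 3022 = 2 · 1511. Then
  φ(3022) = (2 − 1) · (1511 − 1) = 1 · 1510 = 1510.
Thus |(Z/3022Z)^*| = 1510.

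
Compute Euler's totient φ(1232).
φ is multiplicative, with φ(p^e) = p^e − p^(e−1). Factorise 1232 = 2^4 · 7 · 11. Then
  φ(1232) = (2^4 − 2^3) · (7 − 1) · (11 − 1) = 8 · 6 · 10 = 480.

Final answer: φ(1232) = 480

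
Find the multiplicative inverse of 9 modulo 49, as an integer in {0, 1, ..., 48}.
9^(−1) ≡ 11 (mod 49)

Apply the extended Euclidean algorithm to (49, 9), tracking rows (r, s, t) with s·49 + t·9 = r. Each division r_prev = q·r_cur + r_new produces the new row as (previous row) − q·(current row):
  row A: (49, 1, 0)   [1·49 + 0·9 = 49]
  row B: (9, 0, 1)   [0·49 + 1·9 = 9]
  49 = 5·9 + 4   → row C = row A − 5·row B = (4, 1, −5)   [check: 1·49 − 5·9 = 4]
  9 = 2·4 + 1   → row D = row B − 2·row C = (1, −2, 11)   [check: −2·49 + 11·9 = 1]
  4 = 4·1 + 0   → remainder 0, stop. gcd = 1 (last nonzero row D).
The gcd is 1, so 9 is invertible mod 49. The last nonzero row gives −2·49 + 11·9 = 1, so t = 11. So 9^(−1) ≡ 11 (mod 49). Verify: 9 · 11 = 99 ≡ 1 (mod 49). ✓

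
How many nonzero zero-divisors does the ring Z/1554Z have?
Z/1554Z has 1121 nonzero zero-divisors

In Z/1554Z each nonzero element is either a unit (gcd with 1554 is 1) or a zero-divisor (gcd > 1). The number of units is φ(1554): factorise 1554 = 2 · 3 · 7 · 37, so φ(1554) = (2 − 1) · (3 − 1) · (7 − 1) · (37 − 1) = 1 · 2 · 6 · 36 = 432. The nonzero elements number 1554 − 1 = 1553. Hence the nonzero zero-divisors number 1553 − 432 = 1121.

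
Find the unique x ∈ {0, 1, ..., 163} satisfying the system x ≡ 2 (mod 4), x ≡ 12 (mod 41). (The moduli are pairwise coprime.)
The moduli 4, 41 are pairwise coprime, so by the CRT there is a unique solution mod 4·41 = 164.
Solve by successive substitution. Start with x ≡ 2 (mod 4).
  Combine with x ≡ 12 (mod 41): write x = 2 + 4·t and require 2 + 4·t ≡ 12 (mod 41), i.e. 4·t ≡ 12 − 2 ≡ 10 (mod 41). Since 4^(−1) ≡ 31 (mod 41), t ≡ 31·10 ≡ 23 (mod 41). So x ≡ 2 + 4·23 = 94 (mod 164).
Unique solution in [0, 164): x = 94.

Final answer: x ≡ 94 (mod 164); the representative in [0, 164) is 94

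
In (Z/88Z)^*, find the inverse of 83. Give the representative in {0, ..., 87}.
83^(−1) ≡ 35 (mod 88)

Apply the extended Euclidean algorithm to (88, 83), tracking rows (r, s, t) with s·88 + t·83 = r. Each division r_prev = q·r_cur + r_new produces the new row as (previous row) − q·(current row):
  row A: (88, 1, 0)   [1·88 + 0·83 = 88]
  row B: (83, 0, 1)   [0·88 + 1·83 = 83]
  88 = 1·83 + 5   → row C = row A − 1·row B = (5, 1, −1)   [check: 1·88 − 1·83 = 5]
  83 = 16·5 + 3   → row D = row B − 16·row C = (3, −16, 17)   [check: −16·88 + 17·83 = 3]
  5 = 1·3 + 2   → row E = row C − 1·row D = (2, 17, −18)   [check: 17·88 − 18·83 = 2]
  3 = 1·2 + 1   → row F = row D − 1·row E = (1, −33, 35)   [check: −33·88 + 35·83 = 1]
  2 = 2·1 + 0   → remainder 0, stop. gcd = 1 (last nonzero row F).
The gcd is 1, so 83 is invertible mod 88. The last nonzero row gives −33·88 + 35·83 = 1, so t = 35. So 83^(−1) ≡ 35 (mod 88). Verify: 83 · 35 = 2905 ≡ 1 (mod 88). ✓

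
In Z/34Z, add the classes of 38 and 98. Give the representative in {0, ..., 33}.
0

Reduce the summands first: 38 ≡ 4, 98 ≡ 30 (mod 34), so 38 + 98 ≡ 4 + 30 (mod 34). 4 + 30 = 34; 34 = 1·34 + 0, so (38 + 98) mod 34 = 0.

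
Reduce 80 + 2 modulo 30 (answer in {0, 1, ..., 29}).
22

Reduce the summands first: 80 ≡ 20 (mod 30), so 80 + 2 ≡ 20 + 2 (mod 30). 20 + 2 = 22; 22 = 0·30 + 22, so (80 + 2) mod 30 = 22.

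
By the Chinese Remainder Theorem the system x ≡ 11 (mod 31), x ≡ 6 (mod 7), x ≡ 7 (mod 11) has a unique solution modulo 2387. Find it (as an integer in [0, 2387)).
x ≡ 755 (mod 2387); the representative in [0, 2387) is 755

The moduli 31, 7, 11 are pairwise coprime, so by the CRT there is a unique solution mod 31·7·11 = 2387.
Solve by successive substitution. Start with x ≡ 11 (mod 31).
  Combine with x ≡ 6 (mod 7): write x = 11 + 31·t and require 11 + 31·t ≡ 6 (mod 7), i.e. 31·t ≡ 6 − 11 ≡ 2 (mod 7). Since 31^(−1) ≡ 5 (mod 7) (31 ≡ 3 (mod 7)), t ≡ 5·2 ≡ 3 (mod 7). So x ≡ 11 + 31·3 = 104 (mod 217).
  Combine with x ≡ 7 (mod 11): write x = 104 + 217·t and require 104 + 217·t ≡ 7 (mod 11), i.e. 217·t ≡ 7 − 104 ≡ 2 (mod 11). Since 217^(−1) ≡ 7 (mod 11) (217 ≡ 8 (mod 11)), t ≡ 7·2 ≡ 3 (mod 11). So x ≡ 104 + 217·3 = 755 (mod 2387).
Unique solution in [0, 2387): x = 755.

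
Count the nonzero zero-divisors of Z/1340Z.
Z/1340Z has 811 nonzero zero-divisors

In Z/1340Z each nonzero element is either a unit (gcd with 1340 is 1) or a zero-divisor (gcd > 1). The number of units is φ(1340): factorise 1340 = 2^2 · 5 · 67, so φ(1340) = (2^2 − 2^1) · (5 − 1) · (67 − 1) = 2 · 4 · 66 = 528. The nonzero elements number 1340 − 1 = 1339. Hence the nonzero zero-divisors number 1339 − 528 = 811.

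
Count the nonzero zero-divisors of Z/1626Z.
Z/1626Z has 1085 nonzero zero-divisors

In Z/1626Z each nonzero element is either a unit (gcd with 1626 is 1) or a zero-divisor (gcd > 1). The number of units is φ(1626): factorise 1626 = 2 · 3 · 271, so φ(1626) = (2 − 1) · (3 − 1) · (271 − 1) = 1 · 2 · 270 = 540. The nonzero elements number 1626 − 1 = 1625. Hence the nonzero zero-divisors number 1625 − 540 = 1085.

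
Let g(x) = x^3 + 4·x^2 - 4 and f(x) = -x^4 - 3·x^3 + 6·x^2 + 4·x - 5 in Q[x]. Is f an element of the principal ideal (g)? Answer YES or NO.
In Q[x] the ideal (g) consists of all multiples of g, so f ∈ (g) iff g | f, i.e. iff the remainder of f on division by g is 0. Divide f by g (g is monic, so eliminate the leading term of the running remainder at each step):
  leading term -x^4: subtract (-x)·g(x) = -x^4 - 4·x^3 + 4·x, leaving x^3 + 6·x^2 - 5
  leading term x^3: subtract (1)·g(x) = x^3 + 4·x^2 - 4, leaving 2·x^2 - 1
The remainder r(x) = 2·x^2 - 1 ≠ 0 (and deg r < deg g), so g ∤ f, i.e. f ∉ (g).

Final answer: NO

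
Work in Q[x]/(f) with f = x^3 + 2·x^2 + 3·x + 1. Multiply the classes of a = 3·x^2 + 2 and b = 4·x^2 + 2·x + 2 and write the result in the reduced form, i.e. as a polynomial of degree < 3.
a · b ≡ 14·x^2 + 46·x + 22 (mod f(x))

First multiply in Q[x] without reducing: a · b = 12·x^4 + 6·x^3 + 14·x^2 + 4·x + 4. Now divide by f(x) = x^3 + 2·x^2 + 3·x + 1, eliminating the leading term at each step:
  leading term 12·x^4: subtract (12·x)·f(x) = 12·x^4 + 24·x^3 + 36·x^2 + 12·x, leaving -18·x^3 - 22·x^2 - 8·x + 4
  leading term -18·x^3: subtract (-18)·f(x) = -18·x^3 - 36·x^2 - 54·x - 18, leaving 14·x^2 + 46·x + 22
The degree is now < 3, so this is the remainder. Hence a · b ≡ 14·x^2 + 46·x + 22 in Q[x]/(f).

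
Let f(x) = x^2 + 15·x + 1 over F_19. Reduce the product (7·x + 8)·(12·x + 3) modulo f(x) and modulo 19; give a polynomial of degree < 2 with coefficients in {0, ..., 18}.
Multiply as integer polynomials: a · b = 84·x^2 + 117·x + 24. Reducing coefficients mod 19: a · b ≡ 8·x^2 + 3·x + 5. Now divide by f(x) = x^2 + 15·x + 1 in F_19[x], eliminating the leading term at each step:
  leading term 8·x^2: subtract (8)·f(x) = 8·x^2 + 6·x + 8, leaving 16·x + 16 (coefficients mod 19)
The degree is now < 2, so this is the remainder. Hence a · b ≡ 16·x + 16 in F_19[x]/(f).

Final answer: a · b ≡ 16·x + 16 (mod f(x))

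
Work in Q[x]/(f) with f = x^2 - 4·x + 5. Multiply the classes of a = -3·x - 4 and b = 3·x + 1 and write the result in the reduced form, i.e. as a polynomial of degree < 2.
First multiply in Q[x] without reducing: a · b = -9·x^2 - 15·x - 4. Now divide by f(x) = x^2 - 4·x + 5, eliminating the leading term at each step:
  leading term -9·x^2: subtract (-9)·f(x) = -9·x^2 + 36·x - 45, leaving 41 - 51·x
The degree is now < 2, so this is the remainder. Hence a · b ≡ 41 - 51·x in Q[x]/(f).

Final answer: a · b ≡ 41 - 51·x (mod f(x))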